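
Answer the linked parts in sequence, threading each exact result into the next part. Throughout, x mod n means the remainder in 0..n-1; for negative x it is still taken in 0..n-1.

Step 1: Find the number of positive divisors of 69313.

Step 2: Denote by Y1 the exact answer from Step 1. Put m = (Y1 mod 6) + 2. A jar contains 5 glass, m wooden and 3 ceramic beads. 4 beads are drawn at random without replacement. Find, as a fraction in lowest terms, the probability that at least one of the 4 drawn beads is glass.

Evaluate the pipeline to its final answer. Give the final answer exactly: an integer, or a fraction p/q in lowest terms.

Step 1: 69313 is prime, so its only divisors are 1 and 69313; count = 2; answer 2
Step 2: Y1 = 2; m = 4; total draws C(12,4) = 495; complement C(7,4) = 35; favorable 495 - 35 = 460; P = 92/99; answer 92/99

92/99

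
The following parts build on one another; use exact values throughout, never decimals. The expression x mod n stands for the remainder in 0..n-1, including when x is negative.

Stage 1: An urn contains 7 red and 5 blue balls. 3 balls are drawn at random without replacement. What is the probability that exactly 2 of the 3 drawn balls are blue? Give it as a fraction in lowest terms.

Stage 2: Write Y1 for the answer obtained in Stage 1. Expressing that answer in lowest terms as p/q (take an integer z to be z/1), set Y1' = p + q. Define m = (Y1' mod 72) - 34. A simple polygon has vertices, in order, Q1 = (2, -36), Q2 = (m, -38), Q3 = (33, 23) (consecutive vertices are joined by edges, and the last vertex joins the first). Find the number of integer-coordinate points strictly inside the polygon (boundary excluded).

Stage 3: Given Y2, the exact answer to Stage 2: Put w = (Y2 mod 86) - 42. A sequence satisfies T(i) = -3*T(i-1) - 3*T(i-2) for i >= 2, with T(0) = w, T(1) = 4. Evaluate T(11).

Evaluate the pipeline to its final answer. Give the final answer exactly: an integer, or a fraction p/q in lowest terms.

Stage 1: total draws C(12,3) = 220; favorable C(5,2)*C(7,1) = 70; P = 7/22; answer 7/22
Stage 2: Y1 = 7/22; threaded value p + q = 29; m = -5; cross terms: (2*-38 - -5*-36)=-256, (-5*23 - 33*-38)=1139, (33*-36 - 2*23)=-1234; twice the area = |-351| = 351; area = 351/2; boundary points = 1 + 1 + 1 = 3; strictly interior points = area - boundary/2 + 1 = 175; answer 175
Stage 3: Y2 = 175; w = -39; T(2) = -3*(4) - 3*(-39) = 105; iterating: T(2)=105, T(3)=-327, T(4)=666, T(5)=-1017, T(6)=1053, T(7)=-108, T(8)=-2835, T(9)=8829, T(10)=-17982, T(11)=27459; answer 27459

27459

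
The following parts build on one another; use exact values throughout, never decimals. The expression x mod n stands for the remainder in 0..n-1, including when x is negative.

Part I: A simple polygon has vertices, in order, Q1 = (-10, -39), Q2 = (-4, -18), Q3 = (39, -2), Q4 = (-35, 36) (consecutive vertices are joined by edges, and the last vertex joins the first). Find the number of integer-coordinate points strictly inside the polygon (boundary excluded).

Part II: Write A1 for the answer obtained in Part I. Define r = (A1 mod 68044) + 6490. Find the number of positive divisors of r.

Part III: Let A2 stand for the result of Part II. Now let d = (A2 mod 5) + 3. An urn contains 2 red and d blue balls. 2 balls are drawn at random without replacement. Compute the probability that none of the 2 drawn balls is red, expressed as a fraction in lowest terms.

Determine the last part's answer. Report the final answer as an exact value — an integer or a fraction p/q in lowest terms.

Part I: cross terms: (-10*-18 - -4*-39)=24, (-4*-2 - 39*-18)=710, (39*36 - -35*-2)=1334, (-35*-39 - -10*36)=1725; twice the area = |3793| = 3793; area = 3793/2; boundary points = 3 + 1 + 2 + 25 = 31; strictly interior points = area - boundary/2 + 1 = 1882; answer 1882
Part II: A1 = 1882; r = 8372; 8372 = 2^2 * 7 * 13 * 23; number of divisors = (2+1) * (1+1) * (1+1) * (1+1) = 24; answer 24
Part III: A2 = 24; d = 7; total draws C(9,2) = 36; favorable C(7,2) = 21; P = 7/12; answer 7/12

7/12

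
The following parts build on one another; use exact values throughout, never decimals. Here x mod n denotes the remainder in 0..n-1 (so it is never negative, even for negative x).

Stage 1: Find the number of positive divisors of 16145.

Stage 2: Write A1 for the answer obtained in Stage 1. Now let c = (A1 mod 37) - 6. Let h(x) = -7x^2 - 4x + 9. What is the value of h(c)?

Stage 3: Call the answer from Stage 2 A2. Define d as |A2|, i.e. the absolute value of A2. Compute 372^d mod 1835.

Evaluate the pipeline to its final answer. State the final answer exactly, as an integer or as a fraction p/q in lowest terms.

Stage 1: 16145 = 5 * 3229; number of divisors = (1+1) * (1+1) = 4; answer 4
Stage 2: A1 = 4; c = -2; -7*(-2)^2 - 4*(-2)^1 + 9 = (-28) + (8) + (9) = -11; answer -11
Stage 3: A2 = -11; d = 11; squarings mod 1835: 372^1=372, 372^2=759, 372^4=1726, 372^8=871; 372^11 = 372^1 * 372^2 * 372^8 = 243 (mod 1835); answer 243

243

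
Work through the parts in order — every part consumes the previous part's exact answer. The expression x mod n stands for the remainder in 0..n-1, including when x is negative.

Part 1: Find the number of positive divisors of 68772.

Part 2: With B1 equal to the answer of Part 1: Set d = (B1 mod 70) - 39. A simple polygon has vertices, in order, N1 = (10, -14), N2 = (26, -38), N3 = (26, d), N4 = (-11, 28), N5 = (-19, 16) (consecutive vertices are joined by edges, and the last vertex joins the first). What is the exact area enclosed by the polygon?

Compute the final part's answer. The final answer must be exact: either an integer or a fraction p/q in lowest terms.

1607/2

Part 1: 68772 = 2^2 * 3 * 11 * 521; number of divisors = (2+1) * (1+1) * (1+1) * (1+1) = 24; answer 24
Part 2: B1 = 24; d = -15; cross terms: (10*-38 - 26*-14)=-16, (26*-15 - 26*-38)=598, (26*28 - -11*-15)=563, (-11*16 - -19*28)=356, (-19*-14 - 10*16)=106; twice the area = |1607| = 1607; area = 1607/2; answer 1607/2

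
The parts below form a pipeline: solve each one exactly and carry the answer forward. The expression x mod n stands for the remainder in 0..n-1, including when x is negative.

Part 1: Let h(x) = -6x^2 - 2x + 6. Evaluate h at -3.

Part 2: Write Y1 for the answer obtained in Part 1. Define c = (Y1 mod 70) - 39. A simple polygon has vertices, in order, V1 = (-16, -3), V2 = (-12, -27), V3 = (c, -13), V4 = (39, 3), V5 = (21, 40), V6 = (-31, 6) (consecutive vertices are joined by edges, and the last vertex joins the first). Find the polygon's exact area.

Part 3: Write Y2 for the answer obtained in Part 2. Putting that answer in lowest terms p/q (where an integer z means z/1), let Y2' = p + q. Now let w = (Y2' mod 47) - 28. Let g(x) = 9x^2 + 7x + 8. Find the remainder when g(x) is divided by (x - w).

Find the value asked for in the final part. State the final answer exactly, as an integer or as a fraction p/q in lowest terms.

Part 1: -6*(-3)^2 - 2*(-3)^1 + 6 = (-54) + (6) + (6) = -42; answer -42
Part 2: Y1 = -42; c = -11; cross terms: (-16*-27 - -12*-3)=396, (-12*-13 - -11*-27)=-141, (-11*3 - 39*-13)=474, (39*40 - 21*3)=1497, (21*6 - -31*40)=1366, (-31*-3 - -16*6)=189; twice the area = |3781| = 3781; area = 3781/2; answer 3781/2
Part 3: Y2 = 3781/2; threaded value p + q = 3783; w = -5; remainder = value at the root: 9*(-5)^2 + 7*(-5)^1 + 8 = (225) + (-35) + (8) = 198; answer 198

198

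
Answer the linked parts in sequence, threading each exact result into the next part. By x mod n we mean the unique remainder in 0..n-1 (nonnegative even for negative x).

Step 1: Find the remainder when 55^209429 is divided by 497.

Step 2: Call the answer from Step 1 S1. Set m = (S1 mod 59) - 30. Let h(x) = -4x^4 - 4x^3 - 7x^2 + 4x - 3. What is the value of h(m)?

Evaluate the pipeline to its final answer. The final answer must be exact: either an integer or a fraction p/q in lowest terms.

Step 1: squarings mod 497: 55^1=55, 55^2=43, 55^4=358, 55^8=435, 55^16=365, 55^32=29, 55^64=344, 55^128=50, 55^256=15, 55^512=225, 55^1024=428, 55^2048=288, 55^4096=442, 55^8192=43, 55^16384=358, 55^32768=435, 55^65536=365, 55^131072=29; 55^209429 = 55^1 * 55^4 * 55^16 * 55^512 * 55^4096 * 55^8192 * 55^65536 * 55^131072 = 265 (mod 497); answer 265
Step 2: S1 = 265; m = -1; -4*(-1)^4 - 4*(-1)^3 - 7*(-1)^2 + 4*(-1)^1 - 3 = (-4) + (4) + (-7) + (-4) + (-3) = -14; answer -14

-14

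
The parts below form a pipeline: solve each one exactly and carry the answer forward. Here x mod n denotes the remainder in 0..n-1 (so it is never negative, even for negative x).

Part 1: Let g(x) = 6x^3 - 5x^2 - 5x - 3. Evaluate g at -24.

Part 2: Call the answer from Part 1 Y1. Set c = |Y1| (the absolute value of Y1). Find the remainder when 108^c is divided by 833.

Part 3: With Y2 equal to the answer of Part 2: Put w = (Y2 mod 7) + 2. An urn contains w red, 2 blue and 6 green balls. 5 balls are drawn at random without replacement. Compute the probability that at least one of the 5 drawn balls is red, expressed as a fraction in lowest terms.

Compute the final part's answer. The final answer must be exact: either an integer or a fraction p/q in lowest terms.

77/78

Part 1: 6*(-24)^3 - 5*(-24)^2 - 5*(-24)^1 - 3 = (-82944) + (-2880) + (120) + (-3) = -85707; answer -85707
Part 2: Y1 = -85707; c = 85707; squarings mod 833: 108^1=108, 108^2=2, 108^4=4, 108^8=16, 108^16=256, 108^32=562, 108^64=137, 108^128=443, 108^256=494, 108^512=800, 108^1024=256, 108^2048=562, 108^4096=137, 108^8192=443, 108^16384=494, 108^32768=800, 108^65536=256; 108^85707 = 108^1 * 108^2 * 108^8 * 108^64 * 108^128 * 108^512 * 108^1024 * 108^2048 * 108^16384 * 108^65536 = 90 (mod 833); answer 90
Part 3: Y2 = 90; w = 8; total draws C(16,5) = 4368; complement C(8,5) = 56; favorable 4368 - 56 = 4312; P = 77/78; answer 77/78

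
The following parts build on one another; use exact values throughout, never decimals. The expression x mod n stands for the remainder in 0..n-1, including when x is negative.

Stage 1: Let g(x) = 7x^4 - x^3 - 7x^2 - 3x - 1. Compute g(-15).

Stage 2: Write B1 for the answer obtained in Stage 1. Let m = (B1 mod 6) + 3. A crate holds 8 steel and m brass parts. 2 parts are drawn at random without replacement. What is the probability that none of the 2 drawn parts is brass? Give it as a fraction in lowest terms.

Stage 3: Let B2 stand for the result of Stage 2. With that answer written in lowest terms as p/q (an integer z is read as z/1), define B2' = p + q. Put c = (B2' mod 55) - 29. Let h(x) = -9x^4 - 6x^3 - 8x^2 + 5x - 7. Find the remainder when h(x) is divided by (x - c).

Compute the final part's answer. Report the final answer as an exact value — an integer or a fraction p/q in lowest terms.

Stage 1: 7*(-15)^4 - 1*(-15)^3 - 7*(-15)^2 - 3*(-15)^1 - 1 = (354375) + (3375) + (-1575) + (45) + (-1) = 356219; answer 356219
Stage 2: B1 = 356219; m = 8; total draws C(16,2) = 120; favorable C(8,2) = 28; P = 7/30; answer 7/30
Stage 3: B2 = 7/30; threaded value p + q = 37; c = 8; remainder = value at the root: -9*(8)^4 - 6*(8)^3 - 8*(8)^2 + 5*(8)^1 - 7 = (-36864) + (-3072) + (-512) + (40) + (-7) = -40415; answer -40415

-40415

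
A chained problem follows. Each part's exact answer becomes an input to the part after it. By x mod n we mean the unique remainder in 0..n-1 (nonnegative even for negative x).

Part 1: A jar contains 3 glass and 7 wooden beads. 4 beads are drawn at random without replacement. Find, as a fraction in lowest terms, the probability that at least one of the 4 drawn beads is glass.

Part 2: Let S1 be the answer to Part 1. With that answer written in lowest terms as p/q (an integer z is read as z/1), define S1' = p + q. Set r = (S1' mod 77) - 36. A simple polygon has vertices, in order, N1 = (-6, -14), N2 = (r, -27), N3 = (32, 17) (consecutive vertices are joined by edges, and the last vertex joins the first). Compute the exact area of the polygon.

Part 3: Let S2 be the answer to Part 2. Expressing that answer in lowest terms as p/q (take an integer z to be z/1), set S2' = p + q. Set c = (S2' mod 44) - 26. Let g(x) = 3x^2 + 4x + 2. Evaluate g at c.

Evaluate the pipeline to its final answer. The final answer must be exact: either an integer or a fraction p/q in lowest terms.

Part 1: total draws C(10,4) = 210; complement C(7,4) = 35; favorable 210 - 35 = 175; P = 5/6; answer 5/6
Part 2: S1 = 5/6; threaded value p + q = 11; r = -25; cross terms: (-6*-27 - -25*-14)=-188, (-25*17 - 32*-27)=439, (32*-14 - -6*17)=-346; twice the area = |-95| = 95; area = 95/2; answer 95/2
Part 3: S2 = 95/2; threaded value p + q = 97; c = -17; 3*(-17)^2 + 4*(-17)^1 + 2 = (867) + (-68) + (2) = 801; answer 801

801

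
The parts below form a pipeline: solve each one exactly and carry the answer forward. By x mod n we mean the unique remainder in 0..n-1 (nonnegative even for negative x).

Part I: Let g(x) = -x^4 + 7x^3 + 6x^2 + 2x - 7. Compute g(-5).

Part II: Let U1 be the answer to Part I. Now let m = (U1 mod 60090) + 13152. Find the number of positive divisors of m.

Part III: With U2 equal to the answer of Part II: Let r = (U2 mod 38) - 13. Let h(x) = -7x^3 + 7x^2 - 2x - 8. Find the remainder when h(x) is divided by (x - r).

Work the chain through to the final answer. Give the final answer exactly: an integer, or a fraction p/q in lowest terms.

Part I: -1*(-5)^4 + 7*(-5)^3 + 6*(-5)^2 + 2*(-5)^1 - 7 = (-625) + (-875) + (150) + (-10) + (-7) = -1367; answer -1367
Part II: U1 = -1367; m = 71875; 71875 = 5^5 * 23; number of divisors = (5+1) * (1+1) = 12; answer 12
Part III: U2 = 12; r = -1; remainder = value at the root: -7*(-1)^3 + 7*(-1)^2 - 2*(-1)^1 - 8 = (7) + (7) + (2) + (-8) = 8; answer 8

8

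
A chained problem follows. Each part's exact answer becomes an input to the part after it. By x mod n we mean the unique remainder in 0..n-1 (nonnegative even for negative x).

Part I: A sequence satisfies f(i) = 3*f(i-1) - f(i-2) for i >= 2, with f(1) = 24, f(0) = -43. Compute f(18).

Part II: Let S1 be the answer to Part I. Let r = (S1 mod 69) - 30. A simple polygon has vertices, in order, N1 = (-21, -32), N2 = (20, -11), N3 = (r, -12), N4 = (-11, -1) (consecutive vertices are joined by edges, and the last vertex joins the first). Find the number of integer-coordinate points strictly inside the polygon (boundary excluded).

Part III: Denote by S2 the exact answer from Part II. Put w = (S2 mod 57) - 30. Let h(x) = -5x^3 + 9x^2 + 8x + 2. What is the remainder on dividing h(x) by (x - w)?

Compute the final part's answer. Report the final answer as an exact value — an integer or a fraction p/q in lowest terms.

8

Part I: f(2) = 3*(24) - 1*(-43) = 115; iterating: f(2)=115, f(3)=321, f(4)=848, f(5)=2223, f(6)=5821, f(7)=15240, f(8)=39899, f(9)=104457, f(10)=273472, f(11)=715959, f(12)=1874405, f(13)=4907256, f(14)=12847363, f(15)=33634833, f(16)=88057136, f(17)=230536575, f(18)=603552589; answer 603552589
Part II: S1 = 603552589; r = 37; cross terms: (-21*-11 - 20*-32)=871, (20*-12 - 37*-11)=167, (37*-1 - -11*-12)=-169, (-11*-32 - -21*-1)=331; twice the area = |1200| = 1200; area = 600; boundary points = 1 + 1 + 1 + 1 = 4; strictly interior points = area - boundary/2 + 1 = 599; answer 599
Part III: S2 = 599; w = -1; remainder = value at the root: -5*(-1)^3 + 9*(-1)^2 + 8*(-1)^1 + 2 = (5) + (9) + (-8) + (2) = 8; answer 8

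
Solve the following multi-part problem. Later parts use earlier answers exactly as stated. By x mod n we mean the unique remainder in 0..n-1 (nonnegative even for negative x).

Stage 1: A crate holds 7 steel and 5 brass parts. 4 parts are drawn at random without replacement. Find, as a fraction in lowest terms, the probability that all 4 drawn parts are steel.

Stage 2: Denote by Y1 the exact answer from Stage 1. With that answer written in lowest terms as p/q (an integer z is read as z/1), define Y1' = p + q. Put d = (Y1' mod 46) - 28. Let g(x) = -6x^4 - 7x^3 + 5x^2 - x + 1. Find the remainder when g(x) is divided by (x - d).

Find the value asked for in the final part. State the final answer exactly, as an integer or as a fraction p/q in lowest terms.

-210293

Stage 1: total draws C(12,4) = 495; favorable C(7,4) = 35; P = 7/99; answer 7/99
Stage 2: Y1 = 7/99; threaded value p + q = 106; d = -14; remainder = value at the root: -6*(-14)^4 - 7*(-14)^3 + 5*(-14)^2 - 1*(-14)^1 + 1 = (-230496) + (19208) + (980) + (14) + (1) = -210293; answer -210293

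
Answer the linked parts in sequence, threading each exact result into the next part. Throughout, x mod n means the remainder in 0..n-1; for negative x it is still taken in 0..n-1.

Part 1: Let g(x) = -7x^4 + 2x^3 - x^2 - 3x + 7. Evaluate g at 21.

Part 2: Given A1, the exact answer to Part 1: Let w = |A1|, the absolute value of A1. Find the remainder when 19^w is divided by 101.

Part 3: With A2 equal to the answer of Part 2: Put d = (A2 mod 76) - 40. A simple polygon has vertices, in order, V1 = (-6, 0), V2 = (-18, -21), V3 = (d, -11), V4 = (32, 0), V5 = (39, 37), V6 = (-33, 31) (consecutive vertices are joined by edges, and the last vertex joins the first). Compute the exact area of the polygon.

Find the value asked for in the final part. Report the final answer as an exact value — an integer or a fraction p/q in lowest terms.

2532

Part 1: -7*(21)^4 + 2*(21)^3 - 1*(21)^2 - 3*(21)^1 + 7 = (-1361367) + (18522) + (-441) + (-63) + (7) = -1343342; answer -1343342
Part 2: A1 = -1343342; w = 1343342; squarings mod 101: 19^1=19, 19^2=58, 19^4=31, 19^8=52, 19^16=78, 19^32=24, 19^64=71, 19^128=92, 19^256=81, 19^512=97, 19^1024=16, 19^2048=54, 19^4096=88, 19^8192=68, 19^16384=79, 19^32768=80, 19^65536=37, 19^131072=56, 19^262144=5, 19^524288=25, 19^1048576=19; 19^1343342 = 19^2 * 19^4 * 19^8 * 19^32 * 19^64 * 19^256 * 19^512 * 19^1024 * 19^2048 * 19^4096 * 19^8192 * 19^16384 * 19^262144 * 19^1048576 = 68 (mod 101); answer 68
Part 3: A2 = 68; d = 28; cross terms: (-6*-21 - -18*0)=126, (-18*-11 - 28*-21)=786, (28*0 - 32*-11)=352, (32*37 - 39*0)=1184, (39*31 - -33*37)=2430, (-33*0 - -6*31)=186; twice the area = |5064| = 5064; area = 2532; answer 2532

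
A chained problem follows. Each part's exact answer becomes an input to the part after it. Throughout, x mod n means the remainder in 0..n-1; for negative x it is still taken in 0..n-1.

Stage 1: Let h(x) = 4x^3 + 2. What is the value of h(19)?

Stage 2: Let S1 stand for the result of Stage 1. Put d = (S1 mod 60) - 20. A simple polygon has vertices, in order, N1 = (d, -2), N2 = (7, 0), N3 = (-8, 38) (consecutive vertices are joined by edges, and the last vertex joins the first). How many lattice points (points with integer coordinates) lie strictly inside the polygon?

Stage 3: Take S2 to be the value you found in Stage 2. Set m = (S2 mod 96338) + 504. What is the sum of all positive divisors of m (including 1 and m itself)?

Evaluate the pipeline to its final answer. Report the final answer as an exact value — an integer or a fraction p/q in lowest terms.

Stage 1: 4*(19)^3 + 2 = (27436) + (2) = 27438; answer 27438
Stage 2: S1 = 27438; d = -2; cross terms: (-2*0 - 7*-2)=14, (7*38 - -8*0)=266, (-8*-2 - -2*38)=92; twice the area = |372| = 372; area = 186; boundary points = 1 + 1 + 2 = 4; strictly interior points = area - boundary/2 + 1 = 185; answer 185
Stage 3: S2 = 185; m = 689; 689 = 13 * 53; sigma = (1 + 13) * (1 + 53) = 14 * 54 = 756; answer 756

756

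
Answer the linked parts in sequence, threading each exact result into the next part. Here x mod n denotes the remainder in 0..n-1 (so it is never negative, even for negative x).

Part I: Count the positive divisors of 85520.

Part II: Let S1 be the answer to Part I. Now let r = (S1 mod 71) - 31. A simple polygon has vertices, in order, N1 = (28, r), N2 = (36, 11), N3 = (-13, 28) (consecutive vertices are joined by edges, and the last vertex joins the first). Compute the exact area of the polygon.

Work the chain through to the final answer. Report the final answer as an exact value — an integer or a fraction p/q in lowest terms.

Part I: 85520 = 2^4 * 5 * 1069; number of divisors = (4+1) * (1+1) * (1+1) = 20; answer 20
Part II: S1 = 20; r = -11; cross terms: (28*11 - 36*-11)=704, (36*28 - -13*11)=1151, (-13*-11 - 28*28)=-641; twice the area = |1214| = 1214; area = 607; answer 607

607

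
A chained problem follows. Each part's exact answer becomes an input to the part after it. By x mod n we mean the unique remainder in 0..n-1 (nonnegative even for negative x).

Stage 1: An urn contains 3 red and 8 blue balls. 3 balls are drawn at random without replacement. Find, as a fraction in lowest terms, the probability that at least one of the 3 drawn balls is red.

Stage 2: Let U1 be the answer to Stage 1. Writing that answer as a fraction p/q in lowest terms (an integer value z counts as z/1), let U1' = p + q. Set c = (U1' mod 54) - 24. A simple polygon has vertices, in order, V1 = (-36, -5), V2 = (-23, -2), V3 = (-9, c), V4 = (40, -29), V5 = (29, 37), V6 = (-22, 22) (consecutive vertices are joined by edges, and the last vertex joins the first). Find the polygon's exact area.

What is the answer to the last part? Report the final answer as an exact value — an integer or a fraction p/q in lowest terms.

Stage 1: total draws C(11,3) = 165; complement C(8,3) = 56; favorable 165 - 56 = 109; P = 109/165; answer 109/165
Stage 2: U1 = 109/165; threaded value p + q = 274; c = -20; cross terms: (-36*-2 - -23*-5)=-43, (-23*-20 - -9*-2)=442, (-9*-29 - 40*-20)=1061, (40*37 - 29*-29)=2321, (29*22 - -22*37)=1452, (-22*-5 - -36*22)=902; twice the area = |6135| = 6135; area = 6135/2; answer 6135/2

6135/2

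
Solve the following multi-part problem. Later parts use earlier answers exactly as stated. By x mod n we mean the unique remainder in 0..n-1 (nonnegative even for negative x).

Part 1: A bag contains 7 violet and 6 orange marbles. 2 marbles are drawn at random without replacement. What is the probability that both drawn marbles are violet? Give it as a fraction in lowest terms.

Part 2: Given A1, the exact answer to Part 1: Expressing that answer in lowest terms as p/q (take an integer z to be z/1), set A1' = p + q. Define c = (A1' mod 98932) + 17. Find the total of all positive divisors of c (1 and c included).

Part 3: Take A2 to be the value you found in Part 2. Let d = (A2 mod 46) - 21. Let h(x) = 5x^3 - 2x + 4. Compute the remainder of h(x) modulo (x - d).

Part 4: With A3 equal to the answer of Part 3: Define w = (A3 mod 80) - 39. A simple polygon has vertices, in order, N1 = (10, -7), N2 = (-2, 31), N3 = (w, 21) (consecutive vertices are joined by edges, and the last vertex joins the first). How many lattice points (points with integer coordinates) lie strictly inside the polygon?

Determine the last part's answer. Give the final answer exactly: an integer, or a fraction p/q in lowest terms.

Part 1: total draws C(13,2) = 78; favorable C(7,2) = 21; P = 7/26; answer 7/26
Part 2: A1 = 7/26; threaded value p + q = 33; c = 50; 50 = 2 * 5^2; sigma = (1 + 2) * (1 + 5 + 25) = 3 * 31 = 93; answer 93
Part 3: A2 = 93; d = -20; remainder = value at the root: 5*(-20)^3 - 2*(-20)^1 + 4 = (-40000) + (40) + (4) = -39956; answer -39956
Part 4: A3 = -39956; w = 5; cross terms: (10*31 - -2*-7)=296, (-2*21 - 5*31)=-197, (5*-7 - 10*21)=-245; twice the area = |-146| = 146; area = 73; boundary points = 2 + 1 + 1 = 4; strictly interior points = area - boundary/2 + 1 = 72; answer 72

72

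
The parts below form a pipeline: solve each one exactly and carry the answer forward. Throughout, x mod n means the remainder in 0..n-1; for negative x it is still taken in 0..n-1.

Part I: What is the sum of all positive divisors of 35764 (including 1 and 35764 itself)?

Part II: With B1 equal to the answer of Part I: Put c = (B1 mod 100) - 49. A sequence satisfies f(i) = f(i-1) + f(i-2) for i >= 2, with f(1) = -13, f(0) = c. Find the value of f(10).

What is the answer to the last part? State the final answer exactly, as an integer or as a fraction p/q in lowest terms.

Part I: 35764 = 2^2 * 8941; sigma = (1 + 2 + 4) * (1 + 8941) = 7 * 8942 = 62594; answer 62594
Part II: B1 = 62594; c = 45; f(2) = 1*(-13) + 1*(45) = 32; iterating: f(2)=32, f(3)=19, f(4)=51, f(5)=70, f(6)=121, f(7)=191, f(8)=312, f(9)=503, f(10)=815; answer 815

815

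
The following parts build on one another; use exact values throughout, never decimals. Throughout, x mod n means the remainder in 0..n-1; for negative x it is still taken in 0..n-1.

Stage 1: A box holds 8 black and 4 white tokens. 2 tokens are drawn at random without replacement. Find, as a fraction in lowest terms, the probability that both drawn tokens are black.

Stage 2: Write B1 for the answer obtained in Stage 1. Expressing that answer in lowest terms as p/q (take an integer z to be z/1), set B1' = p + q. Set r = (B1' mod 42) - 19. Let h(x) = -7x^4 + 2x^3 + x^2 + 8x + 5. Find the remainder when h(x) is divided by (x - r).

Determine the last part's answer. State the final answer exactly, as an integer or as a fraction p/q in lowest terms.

-274311

Stage 1: total draws C(12,2) = 66; favorable C(8,2) = 28; P = 14/33; answer 14/33
Stage 2: B1 = 14/33; threaded value p + q = 47; r = -14; remainder = value at the root: -7*(-14)^4 + 2*(-14)^3 + 1*(-14)^2 + 8*(-14)^1 + 5 = (-268912) + (-5488) + (196) + (-112) + (5) = -274311; answer -274311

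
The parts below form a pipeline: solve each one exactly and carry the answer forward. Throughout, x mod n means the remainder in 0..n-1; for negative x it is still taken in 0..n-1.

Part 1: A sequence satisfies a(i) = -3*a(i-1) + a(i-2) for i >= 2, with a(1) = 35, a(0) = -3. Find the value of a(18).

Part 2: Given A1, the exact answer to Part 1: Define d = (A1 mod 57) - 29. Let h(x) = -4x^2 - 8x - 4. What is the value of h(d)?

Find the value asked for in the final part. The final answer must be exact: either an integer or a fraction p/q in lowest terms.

Part 1: a(2) = -3*(35) + 1*(-3) = -108; iterating: a(2)=-108, a(3)=359, a(4)=-1185, a(5)=3914, a(6)=-12927, a(7)=42695, a(8)=-141012, a(9)=465731, a(10)=-1538205, a(11)=5080346, a(12)=-16779243, a(13)=55418075, a(14)=-183033468, a(15)=604518479, a(16)=-1996588905, a(17)=6594285194, a(18)=-21779444487; answer -21779444487
Part 2: A1 = -21779444487; d = 10; -4*(10)^2 - 8*(10)^1 - 4 = (-400) + (-80) + (-4) = -484; answer -484

-484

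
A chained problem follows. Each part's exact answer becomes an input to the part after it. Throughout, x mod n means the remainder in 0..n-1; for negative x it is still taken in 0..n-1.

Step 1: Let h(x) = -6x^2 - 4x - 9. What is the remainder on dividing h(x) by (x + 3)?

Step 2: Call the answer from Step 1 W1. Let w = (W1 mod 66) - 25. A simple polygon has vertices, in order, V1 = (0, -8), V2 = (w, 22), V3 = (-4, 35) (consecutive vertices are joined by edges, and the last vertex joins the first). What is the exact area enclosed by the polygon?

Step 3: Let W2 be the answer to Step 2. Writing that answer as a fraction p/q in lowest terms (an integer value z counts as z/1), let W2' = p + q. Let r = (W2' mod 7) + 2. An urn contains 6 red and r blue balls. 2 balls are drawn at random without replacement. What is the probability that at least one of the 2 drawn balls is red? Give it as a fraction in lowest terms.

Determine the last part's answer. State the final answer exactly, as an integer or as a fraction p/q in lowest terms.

13/15

Step 1: remainder = value at the root: -6*(-3)^2 - 4*(-3)^1 - 9 = (-54) + (12) + (-9) = -51; answer -51
Step 2: W1 = -51; w = -10; cross terms: (0*22 - -10*-8)=-80, (-10*35 - -4*22)=-262, (-4*-8 - 0*35)=32; twice the area = |-310| = 310; area = 155; answer 155
Step 3: W2 = 155; threaded value p + q = 156; r = 4; total draws C(10,2) = 45; complement C(4,2) = 6; favorable 45 - 6 = 39; P = 13/15; answer 13/15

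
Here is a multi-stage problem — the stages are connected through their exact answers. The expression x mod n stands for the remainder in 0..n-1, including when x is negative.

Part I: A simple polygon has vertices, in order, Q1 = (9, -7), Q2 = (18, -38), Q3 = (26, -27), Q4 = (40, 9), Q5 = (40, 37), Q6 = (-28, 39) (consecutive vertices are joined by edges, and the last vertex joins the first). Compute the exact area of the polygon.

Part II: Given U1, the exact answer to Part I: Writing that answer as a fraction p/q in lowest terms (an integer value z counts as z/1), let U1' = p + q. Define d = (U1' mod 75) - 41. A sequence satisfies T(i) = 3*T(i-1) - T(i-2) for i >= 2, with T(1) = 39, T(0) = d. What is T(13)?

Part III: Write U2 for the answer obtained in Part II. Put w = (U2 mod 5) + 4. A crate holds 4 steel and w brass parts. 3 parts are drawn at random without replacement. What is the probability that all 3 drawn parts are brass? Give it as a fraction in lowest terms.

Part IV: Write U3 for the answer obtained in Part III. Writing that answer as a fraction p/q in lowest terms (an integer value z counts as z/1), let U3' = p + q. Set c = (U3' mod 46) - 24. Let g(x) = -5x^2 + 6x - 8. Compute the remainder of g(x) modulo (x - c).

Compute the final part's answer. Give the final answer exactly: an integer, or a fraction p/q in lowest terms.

-2791

Part I: cross terms: (9*-38 - 18*-7)=-216, (18*-27 - 26*-38)=502, (26*9 - 40*-27)=1314, (40*37 - 40*9)=1120, (40*39 - -28*37)=2596, (-28*-7 - 9*39)=-155; twice the area = |5161| = 5161; area = 5161/2; answer 5161/2
Part II: U1 = 5161/2; threaded value p + q = 5163; d = 22; T(2) = 3*(39) - 1*(22) = 95; iterating: T(2)=95, T(3)=246, T(4)=643, T(5)=1683, T(6)=4406, T(7)=11535, T(8)=30199, T(9)=79062, T(10)=206987, T(11)=541899, T(12)=1418710, T(13)=3714231; answer 3714231
Part III: U2 = 3714231; w = 5; total draws C(9,3) = 84; favorable C(5,3) = 10; P = 5/42; answer 5/42
Part IV: U3 = 5/42; threaded value p + q = 47; c = -23; remainder = value at the root: -5*(-23)^2 + 6*(-23)^1 - 8 = (-2645) + (-138) + (-8) = -2791; answer -2791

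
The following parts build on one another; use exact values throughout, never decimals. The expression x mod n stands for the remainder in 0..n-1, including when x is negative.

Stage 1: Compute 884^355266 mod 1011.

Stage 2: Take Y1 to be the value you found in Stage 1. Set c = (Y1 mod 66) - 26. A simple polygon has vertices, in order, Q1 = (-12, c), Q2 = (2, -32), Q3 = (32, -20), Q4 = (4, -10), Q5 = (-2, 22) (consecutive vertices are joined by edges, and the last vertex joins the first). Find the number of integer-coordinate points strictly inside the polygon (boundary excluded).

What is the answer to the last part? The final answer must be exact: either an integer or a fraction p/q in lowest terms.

696

Stage 1: squarings mod 1011: 884^1=884, 884^2=964, 884^4=187, 884^8=595, 884^16=175, 884^32=295, 884^64=79, 884^128=175, 884^256=295, 884^512=79, 884^1024=175, 884^2048=295, 884^4096=79, 884^8192=175, 884^16384=295, 884^32768=79, 884^65536=175, 884^131072=295, 884^262144=79; 884^355266 = 884^2 * 884^64 * 884^128 * 884^256 * 884^512 * 884^2048 * 884^8192 * 884^16384 * 884^65536 * 884^262144 = 964 (mod 1011); answer 964
Stage 2: Y1 = 964; c = 14; cross terms: (-12*-32 - 2*14)=356, (2*-20 - 32*-32)=984, (32*-10 - 4*-20)=-240, (4*22 - -2*-10)=68, (-2*14 - -12*22)=236; twice the area = |1404| = 1404; area = 702; boundary points = 2 + 6 + 2 + 2 + 2 = 14; strictly interior points = area - boundary/2 + 1 = 696; answer 696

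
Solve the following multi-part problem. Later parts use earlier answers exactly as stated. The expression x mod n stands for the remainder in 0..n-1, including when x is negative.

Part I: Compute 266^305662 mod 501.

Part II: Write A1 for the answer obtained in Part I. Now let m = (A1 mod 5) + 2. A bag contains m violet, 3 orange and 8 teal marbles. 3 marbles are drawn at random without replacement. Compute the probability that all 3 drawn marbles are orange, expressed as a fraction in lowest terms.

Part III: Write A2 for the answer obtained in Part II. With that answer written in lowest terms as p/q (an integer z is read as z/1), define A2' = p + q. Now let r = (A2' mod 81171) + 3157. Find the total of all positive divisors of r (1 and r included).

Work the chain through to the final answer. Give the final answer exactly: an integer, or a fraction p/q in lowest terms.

9408

Part I: squarings mod 501: 266^1=266, 266^2=115, 266^4=199, 266^8=22, 266^16=484, 266^32=289, 266^64=355, 266^128=274, 266^256=427, 266^512=466, 266^1024=223, 266^2048=130, 266^4096=367, 266^8192=421, 266^16384=388, 266^32768=244, 266^65536=418, 266^131072=376, 266^262144=94; 266^305662 = 266^2 * 266^4 * 266^8 * 266^16 * 266^32 * 266^64 * 266^128 * 266^256 * 266^2048 * 266^8192 * 266^32768 * 266^262144 = 130 (mod 501); answer 130
Part II: A1 = 130; m = 2; total draws C(13,3) = 286; favorable C(3,3) = 1; P = 1/286; answer 1/286
Part III: A2 = 1/286; threaded value p + q = 287; r = 3444; 3444 = 2^2 * 3 * 7 * 41; sigma = (1 + 2 + 4) * (1 + 3) * (1 + 7) * (1 + 41) = 7 * 4 * 8 * 42 = 9408; answer 9408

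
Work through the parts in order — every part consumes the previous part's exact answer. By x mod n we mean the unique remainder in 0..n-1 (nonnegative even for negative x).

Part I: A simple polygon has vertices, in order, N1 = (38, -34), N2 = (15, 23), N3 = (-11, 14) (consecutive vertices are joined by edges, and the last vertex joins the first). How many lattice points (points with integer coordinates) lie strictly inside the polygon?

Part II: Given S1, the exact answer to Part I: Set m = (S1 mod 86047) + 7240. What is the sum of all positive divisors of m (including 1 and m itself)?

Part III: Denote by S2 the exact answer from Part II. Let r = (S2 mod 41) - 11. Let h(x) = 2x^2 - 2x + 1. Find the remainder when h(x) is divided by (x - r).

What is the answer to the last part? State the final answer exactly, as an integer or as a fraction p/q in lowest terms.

313

Part I: cross terms: (38*23 - 15*-34)=1384, (15*14 - -11*23)=463, (-11*-34 - 38*14)=-158; twice the area = |1689| = 1689; area = 1689/2; boundary points = 1 + 1 + 1 = 3; strictly interior points = area - boundary/2 + 1 = 844; answer 844
Part II: S1 = 844; m = 8084; 8084 = 2^2 * 43 * 47; sigma = (1 + 2 + 4) * (1 + 43) * (1 + 47) = 7 * 44 * 48 = 14784; answer 14784
Part III: S2 = 14784; r = 13; remainder = value at the root: 2*(13)^2 - 2*(13)^1 + 1 = (338) + (-26) + (1) = 313; answer 313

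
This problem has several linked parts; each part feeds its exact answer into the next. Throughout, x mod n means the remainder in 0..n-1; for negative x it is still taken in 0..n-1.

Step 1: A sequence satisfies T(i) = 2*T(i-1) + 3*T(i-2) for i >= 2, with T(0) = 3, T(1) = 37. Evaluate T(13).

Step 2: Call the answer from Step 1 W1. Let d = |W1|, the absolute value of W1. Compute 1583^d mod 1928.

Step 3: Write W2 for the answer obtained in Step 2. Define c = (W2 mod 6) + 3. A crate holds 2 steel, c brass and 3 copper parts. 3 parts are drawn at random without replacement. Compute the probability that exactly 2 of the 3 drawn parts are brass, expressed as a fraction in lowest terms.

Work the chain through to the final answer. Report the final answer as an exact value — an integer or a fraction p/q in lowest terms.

5/14

Step 1: T(2) = 2*(37) + 3*(3) = 83; iterating: T(2)=83, T(3)=277, T(4)=803, T(5)=2437, T(6)=7283, T(7)=21877, T(8)=65603, T(9)=196837, T(10)=590483, T(11)=1771477, T(12)=5314403, T(13)=15943237; answer 15943237
Step 2: W1 = 15943237; d = 15943237; squarings mod 1928: 1583^1=1583, 1583^2=1417, 1583^4=841, 1583^8=1633, 1583^16=265, 1583^32=817, 1583^64=401, 1583^128=777, 1583^256=265, 1583^512=817, 1583^1024=401, 1583^2048=777, 1583^4096=265, 1583^8192=817, 1583^16384=401, 1583^32768=777, 1583^65536=265, 1583^131072=817, 1583^262144=401, 1583^524288=777, 1583^1048576=265, 1583^2097152=817, 1583^4194304=401, 1583^8388608=777; 1583^15943237 = 1583^1 * 1583^4 * 1583^64 * 1583^512 * 1583^1024 * 1583^16384 * 1583^65536 * 1583^131072 * 1583^1048576 * 1583^2097152 * 1583^4194304 * 1583^8388608 = 1063 (mod 1928); answer 1063
Step 3: W2 = 1063; c = 4; total draws C(9,3) = 84; favorable C(4,2)*C(5,1) = 30; P = 5/14; answer 5/14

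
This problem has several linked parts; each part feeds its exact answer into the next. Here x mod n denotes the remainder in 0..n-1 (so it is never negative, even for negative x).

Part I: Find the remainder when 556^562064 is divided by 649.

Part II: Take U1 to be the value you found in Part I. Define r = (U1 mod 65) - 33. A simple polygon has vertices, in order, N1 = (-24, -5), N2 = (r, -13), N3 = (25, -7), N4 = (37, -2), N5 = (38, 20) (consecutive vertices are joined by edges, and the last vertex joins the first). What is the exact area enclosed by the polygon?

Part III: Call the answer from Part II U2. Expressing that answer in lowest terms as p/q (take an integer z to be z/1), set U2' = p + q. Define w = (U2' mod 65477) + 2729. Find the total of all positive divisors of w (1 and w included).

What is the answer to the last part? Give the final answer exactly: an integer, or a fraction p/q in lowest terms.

7068

Part I: squarings mod 649: 556^1=556, 556^2=212, 556^4=163, 556^8=609, 556^16=302, 556^32=344, 556^64=218, 556^128=147, 556^256=192, 556^512=520, 556^1024=416, 556^2048=422, 556^4096=258, 556^8192=366, 556^16384=262, 556^32768=499, 556^65536=434, 556^131072=146, 556^262144=548, 556^524288=466; 556^562064 = 556^16 * 556^128 * 556^256 * 556^512 * 556^4096 * 556^32768 * 556^524288 = 64 (mod 649); answer 64
Part II: U1 = 64; r = 31; cross terms: (-24*-13 - 31*-5)=467, (31*-7 - 25*-13)=108, (25*-2 - 37*-7)=209, (37*20 - 38*-2)=816, (38*-5 - -24*20)=290; twice the area = |1890| = 1890; area = 945; answer 945
Part III: U2 = 945; threaded value p + q = 946; w = 3675; 3675 = 3 * 5^2 * 7^2; sigma = (1 + 3) * (1 + 5 + 25) * (1 + 7 + 49) = 4 * 31 * 57 = 7068; answer 7068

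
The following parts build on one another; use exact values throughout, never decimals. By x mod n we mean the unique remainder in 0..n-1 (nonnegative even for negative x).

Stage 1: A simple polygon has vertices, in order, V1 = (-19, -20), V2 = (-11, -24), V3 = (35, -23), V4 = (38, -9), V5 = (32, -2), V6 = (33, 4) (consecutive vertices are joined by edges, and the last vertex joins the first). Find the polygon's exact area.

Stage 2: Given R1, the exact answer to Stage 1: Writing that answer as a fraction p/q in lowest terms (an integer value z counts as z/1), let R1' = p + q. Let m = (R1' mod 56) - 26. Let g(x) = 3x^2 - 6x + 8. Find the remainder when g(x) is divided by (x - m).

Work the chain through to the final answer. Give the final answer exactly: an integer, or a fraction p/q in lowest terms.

Stage 1: cross terms: (-19*-24 - -11*-20)=236, (-11*-23 - 35*-24)=1093, (35*-9 - 38*-23)=559, (38*-2 - 32*-9)=212, (32*4 - 33*-2)=194, (33*-20 - -19*4)=-584; twice the area = |1710| = 1710; area = 855; answer 855
Stage 2: R1 = 855; threaded value p + q = 856; m = -10; remainder = value at the root: 3*(-10)^2 - 6*(-10)^1 + 8 = (300) + (60) + (8) = 368; answer 368

368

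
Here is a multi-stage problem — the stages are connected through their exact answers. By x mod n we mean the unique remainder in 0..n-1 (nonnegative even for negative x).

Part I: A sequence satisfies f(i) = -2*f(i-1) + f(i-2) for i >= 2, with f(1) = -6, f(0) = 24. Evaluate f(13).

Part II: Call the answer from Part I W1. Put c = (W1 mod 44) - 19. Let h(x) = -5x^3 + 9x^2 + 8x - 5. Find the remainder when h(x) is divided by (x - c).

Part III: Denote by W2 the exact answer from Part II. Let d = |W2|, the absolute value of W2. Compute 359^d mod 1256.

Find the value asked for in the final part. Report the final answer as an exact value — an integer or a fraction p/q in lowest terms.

Part I: f(2) = -2*(-6) + 1*(24) = 36; iterating: f(2)=36, f(3)=-78, f(4)=192, f(5)=-462, f(6)=1116, f(7)=-2694, f(8)=6504, f(9)=-15702, f(10)=37908, f(11)=-91518, f(12)=220944, f(13)=-533406; answer -533406
Part II: W1 = -533406; c = -13; remainder = value at the root: -5*(-13)^3 + 9*(-13)^2 + 8*(-13)^1 - 5 = (10985) + (1521) + (-104) + (-5) = 12397; answer 12397
Part III: W2 = 12397; d = 12397; squarings mod 1256: 359^1=359, 359^2=769, 359^4=1041, 359^8=1009, 359^16=721, 359^32=1113, 359^64=353, 359^128=265, 359^256=1145, 359^512=1017, 359^1024=601, 359^2048=729, 359^4096=153, 359^8192=801; 359^12397 = 359^1 * 359^4 * 359^8 * 359^32 * 359^64 * 359^4096 * 359^8192 = 463 (mod 1256); answer 463

463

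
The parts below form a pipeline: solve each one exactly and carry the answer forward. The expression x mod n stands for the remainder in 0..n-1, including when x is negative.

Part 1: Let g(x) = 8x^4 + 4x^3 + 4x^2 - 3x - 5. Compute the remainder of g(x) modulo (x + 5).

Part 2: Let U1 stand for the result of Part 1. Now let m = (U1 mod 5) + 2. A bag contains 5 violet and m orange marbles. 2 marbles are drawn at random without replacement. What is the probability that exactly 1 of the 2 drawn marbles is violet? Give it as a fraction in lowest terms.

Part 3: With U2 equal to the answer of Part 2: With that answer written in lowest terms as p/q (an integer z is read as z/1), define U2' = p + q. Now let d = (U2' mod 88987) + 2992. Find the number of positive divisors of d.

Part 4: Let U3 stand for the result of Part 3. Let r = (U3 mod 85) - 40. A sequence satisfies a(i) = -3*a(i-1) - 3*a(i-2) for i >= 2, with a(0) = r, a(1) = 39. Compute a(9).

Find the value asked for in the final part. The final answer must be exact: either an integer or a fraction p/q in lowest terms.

2916

Part 1: remainder = value at the root: 8*(-5)^4 + 4*(-5)^3 + 4*(-5)^2 - 3*(-5)^1 - 5 = (5000) + (-500) + (100) + (15) + (-5) = 4610; answer 4610
Part 2: U1 = 4610; m = 2; total draws C(7,2) = 21; favorable C(5,1)*C(2,1) = 10; P = 10/21; answer 10/21
Part 3: U2 = 10/21; threaded value p + q = 31; d = 3023; 3023 is prime, so its only divisors are 1 and 3023; count = 2; answer 2
Part 4: U3 = 2; r = -38; a(2) = -3*(39) - 3*(-38) = -3; iterating: a(2)=-3, a(3)=-108, a(4)=333, a(5)=-675, a(6)=1026, a(7)=-1053, a(8)=81, a(9)=2916; answer 2916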